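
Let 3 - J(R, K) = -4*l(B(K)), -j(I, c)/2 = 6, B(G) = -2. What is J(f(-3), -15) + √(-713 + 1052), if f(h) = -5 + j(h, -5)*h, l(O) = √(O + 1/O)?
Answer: 3 + √339 + 2*I*√10 ≈ 21.412 + 6.3246*I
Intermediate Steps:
j(I, c) = -12 (j(I, c) = -2*6 = -12)
f(h) = -5 - 12*h
J(R, K) = 3 + 2*I*√10 (J(R, K) = 3 - (-4)*√(-2 + 1/(-2)) = 3 - (-4)*√(-2 - ½) = 3 - (-4)*√(-5/2) = 3 - (-4)*I*√10/2 = 3 - (-2)*I*√10 = 3 + 2*I*√10)
J(f(-3), -15) + √(-713 + 1052) = (3 + 2*I*√10) + √(-713 + 1052) = (3 + 2*I*√10) + √339 = 3 + √339 + 2*I*√10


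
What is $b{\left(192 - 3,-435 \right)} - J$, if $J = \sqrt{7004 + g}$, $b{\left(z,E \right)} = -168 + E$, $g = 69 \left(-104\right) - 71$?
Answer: $-603 - 9 i \sqrt{3} \approx -603.0 - 15.588 i$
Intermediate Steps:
$g = -7247$ ($g = -7176 - 71 = -7247$)
$J = 9 i \sqrt{3}$ ($J = \sqrt{7004 - 7247} = \sqrt{-243} = 9 i \sqrt{3} \approx 15.588 i$)
$b{\left(192 - 3,-435 \right)} - J = \left(-168 - 435\right) - 9 i \sqrt{3} = -603 - 9 i \sqrt{3}$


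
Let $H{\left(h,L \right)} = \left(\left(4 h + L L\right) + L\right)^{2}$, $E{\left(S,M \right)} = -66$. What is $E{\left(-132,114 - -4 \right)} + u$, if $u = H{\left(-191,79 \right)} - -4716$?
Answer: $30873786$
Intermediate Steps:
$H{\left(h,L \right)} = \left(L + L^{2} + 4 h\right)^{2}$ ($H{\left(h,L \right)} = \left(\left(4 h + L^{2}\right) + L\right)^{2} = \left(\left(L^{2} + 4 h\right) + L\right)^{2} = \left(L + L^{2} + 4 h\right)^{2}$)
$u = 30873852$ ($u = \left(79 + 79^{2} + 4 \left(-191\right)\right)^{2} - -4716 = \left(79 + 6241 - 764\right)^{2} + 4716 = 5556^{2} + 4716 = 30869136 + 4716 = 30873852$)
$E{\left(-132,114 - -4 \right)} + u = -66 + 30873852 = 30873786$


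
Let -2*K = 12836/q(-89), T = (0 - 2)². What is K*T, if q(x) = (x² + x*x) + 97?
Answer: -25672/15939 ≈ -1.6106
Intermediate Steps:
q(x) = 97 + 2*x² (q(x) = (x² + x²) + 97 = 2*x² + 97 = 97 + 2*x²)
T = 4 (T = (-2)² = 4)
K = -6418/15939 (K = -6418/(97 + 2*(-89)²) = -6418/(97 + 2*7921) = -6418/(97 + 15842) = -6418/15939 ≈ -0.40266)
K*T = -6418/15939*4 = -25672/15939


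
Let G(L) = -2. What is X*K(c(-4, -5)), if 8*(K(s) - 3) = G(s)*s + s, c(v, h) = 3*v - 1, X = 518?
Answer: 9583/4 ≈ 2395.8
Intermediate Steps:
c(v, h) = -1 + 3*v
K(s) = 3 - s/8 (K(s) = 3 + (-2*s + s)/8 = 3 + (-s)/8 = 3 - s/8)
X*K(c(-4, -5)) = 518*(3 - (-1 + 3*(-4))/8) = 518*(3 - (-1 - 12)/8) = 518*(3 - ⅛*(-13)) = 518*(3 + 13/8) = 518*(37/8) = 9583/4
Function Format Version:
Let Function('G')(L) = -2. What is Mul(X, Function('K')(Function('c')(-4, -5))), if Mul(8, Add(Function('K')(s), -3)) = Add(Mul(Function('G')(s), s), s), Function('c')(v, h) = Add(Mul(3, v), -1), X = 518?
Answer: Rational(9583, 4) ≈ 2395.8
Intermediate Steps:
Function('c')(v, h) = Add(-1, Mul(3, v))
Function('K')(s) = Add(3, Mul(Rational(-1, 8), s)) (Function('K')(s) = Add(3, Mul(Rational(1, 8), Add(Mul(-2, s), s))) = Add(3, Mul(Rational(1, 8), Mul(-1, s))) = Add(3, Mul(Rational(-1, 8), s)))
Mul(X, Function('K')(Function('c')(-4, -5))) = Mul(518, Add(3, Mul(Rational(-1, 8), Add(-1, Mul(3, -4))))) = Mul(518, Add(3, Mul(Rational(-1, 8), Add(-1, -12)))) = Mul(518, Add(3, Mul(Rational(-1, 8), -13))) = Mul(518, Add(3, Rational(13, 8))) = Mul(518, Rational(37, 8)) = Rational(9583, 4)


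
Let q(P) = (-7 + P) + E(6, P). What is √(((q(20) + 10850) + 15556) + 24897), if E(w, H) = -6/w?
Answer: √51315 ≈ 226.53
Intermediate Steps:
E(w, H) = -6/w
q(P) = -8 + P (q(P) = (-7 + P) - 6/6 = (-7 + P) - 6*⅙ = (-7 + P) - 1 = -8 + P)
√(((q(20) + 10850) + 15556) + 24897) = √((((-8 + 20) + 10850) + 15556) + 24897) = √(((12 + 10850) + 15556) + 24897) = √((10862 + 15556) + 24897) = √(26418 + 24897) = √51315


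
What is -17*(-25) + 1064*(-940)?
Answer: -999735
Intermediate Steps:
-17*(-25) + 1064*(-940) = 425 - 1000160 = -999735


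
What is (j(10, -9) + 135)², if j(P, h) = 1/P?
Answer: 1825201/100 ≈ 18252.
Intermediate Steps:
(j(10, -9) + 135)² = (1/10 + 135)² = (⅒ + 135)² = (1351/10)² = 1825201/100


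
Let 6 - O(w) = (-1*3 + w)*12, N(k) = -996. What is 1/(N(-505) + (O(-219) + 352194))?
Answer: 1/353868 ≈ 2.8259e-6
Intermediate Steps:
O(w) = 42 - 12*w (O(w) = 6 - (-1*3 + w)*12 = 6 - (-3 + w)*12 = 6 - (-36 + 12*w) = 6 + (36 - 12*w) = 42 - 12*w)
1/(N(-505) + (O(-219) + 352194)) = 1/(-996 + ((42 - 12*(-219)) + 352194)) = 1/(-996 + ((42 + 2628) + 352194)) = 1/(-996 + (2670 + 352194)) = 1/(-996 + 354864) = 1/353868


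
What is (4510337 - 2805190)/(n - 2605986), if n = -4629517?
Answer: -1705147/7235503 ≈ -0.23566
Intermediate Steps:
(4510337 - 2805190)/(n - 2605986) = (4510337 - 2805190)/(-4629517 - 2605986) = 1705147/(-7235503) = 1705147*(-1/7235503) = -1705147/7235503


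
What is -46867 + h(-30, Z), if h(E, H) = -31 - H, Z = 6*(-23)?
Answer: -46760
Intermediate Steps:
Z = -138
-46867 + h(-30, Z) = -46867 + (-31 - 1*(-138)) = -46867 + (-31 + 138) = -46867 + 107 = -46760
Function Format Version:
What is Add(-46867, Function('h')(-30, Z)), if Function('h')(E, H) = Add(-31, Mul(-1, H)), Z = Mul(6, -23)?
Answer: -46760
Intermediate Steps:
Z = -138
Add(-46867, Function('h')(-30, Z)) = Add(-46867, Add(-31, Mul(-1, -138))) = Add(-46867, Add(-31, 138)) = Add(-46867, 107) = -46760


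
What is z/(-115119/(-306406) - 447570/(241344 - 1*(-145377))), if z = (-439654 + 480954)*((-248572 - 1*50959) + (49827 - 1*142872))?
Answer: 213464818904202163200/10291022069 ≈ 2.0743e+10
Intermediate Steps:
z = -16213388800 (z = 41300*((-248572 - 50959) + (49827 - 142872)) = 41300*(-299531 - 93045) = 41300*(-392576) = -16213388800)
z/(-115119/(-306406) - 447570/(241344 - 1*(-145377))) = -16213388800/(-115119/(-306406) - 447570/(241344 - 1*(-145377))) = -16213388800/(-115119*(-1/306406) - 447570/(241344 + 145377)) = -16213388800/(115119/306406 - 447570/386721) = -16213388800/(115119/306406 - 447570*1/386721) = -16213388800/(115119/306406 - 49730/42969) = -16213388800/(-10291022069/13165959414) = -16213388800*(-13165959414/10291022069) = 213464818904202163200/10291022069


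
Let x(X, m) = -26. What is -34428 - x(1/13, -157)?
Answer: -34402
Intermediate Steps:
-34428 - x(1/13, -157) = -34428 - 1*(-26) = -34428 + 26 = -34402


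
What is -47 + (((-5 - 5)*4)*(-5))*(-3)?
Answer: -647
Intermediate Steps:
-47 + (((-5 - 5)*4)*(-5))*(-3) = -47 + (-10*4*(-5))*(-3) = -47 - 40*(-5)*(-3) = -47 + 200*(-3) = -47 - 600 = -647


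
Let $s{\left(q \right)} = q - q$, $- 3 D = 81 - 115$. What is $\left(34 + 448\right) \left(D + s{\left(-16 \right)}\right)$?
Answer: $\frac{16388}{3} \approx 5462.7$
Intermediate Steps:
$D = \frac{34}{3}$ ($D = - \frac{81 - 115}{3} = \left(- \frac{1}{3}\right) \left(-34\right) = \frac{34}{3} \approx 11.333$)
$s{\left(q \right)} = 0$
$\left(34 + 448\right) \left(D + s{\left(-16 \right)}\right) = \left(34 + 448\right) \left(\frac{34}{3} + 0\right) = 482 \cdot \frac{34}{3} = \frac{16388}{3}$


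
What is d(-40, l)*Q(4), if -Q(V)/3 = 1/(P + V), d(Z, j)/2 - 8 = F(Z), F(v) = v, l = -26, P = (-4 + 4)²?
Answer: 48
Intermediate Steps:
P = 0 (P = 0² = 0)
d(Z, j) = 16 + 2*Z
Q(V) = -3/V (Q(V) = -3/(0 + V) = -3/V)
d(-40, l)*Q(4) = (16 + 2*(-40))*(-3/4) = (16 - 80)*(-3*¼) = -64*(-¾) = 48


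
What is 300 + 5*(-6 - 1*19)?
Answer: 175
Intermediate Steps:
300 + 5*(-6 - 1*19) = 300 + 5*(-6 - 19) = 300 + 5*(-25) = 300 - 125 = 175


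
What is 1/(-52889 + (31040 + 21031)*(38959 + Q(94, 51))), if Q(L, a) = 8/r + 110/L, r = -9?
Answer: 141/286032014683 ≈ 4.9295e-10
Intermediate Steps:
Q(L, a) = -8/9 + 110/L (Q(L, a) = 8/(-9) + 110/L = 8*(-1/9) + 110/L = -8/9 + 110/L)
1/(-52889 + (31040 + 21031)*(38959 + Q(94, 51))) = 1/(-52889 + (31040 + 21031)*(38959 + (-8/9 + 110/94))) = 1/(-52889 + 52071*(38959 + (-8/9 + 110*(1/94)))) = 1/(-52889 + 52071*(38959 + (-8/9 + 55/47))) = 1/(-52889 + 52071*(38959 + 119/423)) = 1/(-52889 + 52071*(16479776/423)) = 1/(-52889 + 286039472032/141) = 1/(286032014683/141) = 141/286032014683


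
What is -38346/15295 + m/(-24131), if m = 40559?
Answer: -220811033/52726235 ≈ -4.1879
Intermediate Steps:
-38346/15295 + m/(-24131) = -38346/15295 + 40559/(-24131) = -38346*1/15295 + 40559*(-1/24131) = -5478/2185 - 40559/24131 = -220811033/52726235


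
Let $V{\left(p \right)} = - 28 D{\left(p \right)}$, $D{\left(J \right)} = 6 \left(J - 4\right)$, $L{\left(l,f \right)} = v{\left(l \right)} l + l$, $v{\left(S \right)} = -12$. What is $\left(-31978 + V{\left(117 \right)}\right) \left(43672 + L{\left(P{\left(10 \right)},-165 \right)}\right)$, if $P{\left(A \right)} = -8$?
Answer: $-2230097120$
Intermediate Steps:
$L{\left(l,f \right)} = - 11 l$ ($L{\left(l,f \right)} = - 12 l + l = - 11 l$)
$D{\left(J \right)} = -24 + 6 J$ ($D{\left(J \right)} = 6 \left(-4 + J\right) = -24 + 6 J$)
$V{\left(p \right)} = 672 - 168 p$ ($V{\left(p \right)} = - 28 \left(-24 + 6 p\right) = 672 - 168 p$)
$\left(-31978 + V{\left(117 \right)}\right) \left(43672 + L{\left(P{\left(10 \right)},-165 \right)}\right) = \left(-31978 + \left(672 - 19656\right)\right) \left(43672 - -88\right) = \left(-31978 + \left(672 - 19656\right)\right) \left(43672 + 88\right) = \left(-31978 - 18984\right) 43760 = \left(-50962\right) 43760 = -2230097120$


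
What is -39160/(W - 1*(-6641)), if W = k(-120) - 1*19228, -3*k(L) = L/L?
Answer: 58740/18881 ≈ 3.1111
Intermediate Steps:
k(L) = -⅓ (k(L) = -L/(3*L) = -⅓*1 = -⅓)
W = -57685/3 (W = -⅓ - 1*19228 = -⅓ - 19228 = -57685/3 ≈ -19228.)
-39160/(W - 1*(-6641)) = -39160/(-57685/3 - 1*(-6641)) = -39160/(-57685/3 + 6641) = -39160/(-37762/3) = -39160*(-3/37762) = 58740/18881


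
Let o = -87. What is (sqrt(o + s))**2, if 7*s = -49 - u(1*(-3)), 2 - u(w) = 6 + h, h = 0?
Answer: -654/7 ≈ -93.429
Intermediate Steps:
u(w) = -4 (u(w) = 2 - (6 + 0) = 2 - 1*6 = 2 - 6 = -4)
s = -45/7 (s = (-49 - 1*(-4))/7 = (-49 + 4)/7 = (1/7)*(-45) = -45/7 ≈ -6.4286)
(sqrt(o + s))**2 = (sqrt(-87 - 45/7))**2 = (sqrt(-654/7))**2 = (I*sqrt(4578)/7)**2 = -654/7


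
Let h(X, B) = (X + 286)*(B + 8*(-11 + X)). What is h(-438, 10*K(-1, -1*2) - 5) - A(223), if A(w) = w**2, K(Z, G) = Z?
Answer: 498535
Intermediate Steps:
h(X, B) = (286 + X)*(-88 + B + 8*X) (h(X, B) = (286 + X)*(B + (-88 + 8*X)) = (286 + X)*(-88 + B + 8*X))
h(-438, 10*K(-1, -1*2) - 5) - A(223) = (-25168 + 8*(-438)**2 + 286*(10*(-1) - 5) + 2200*(-438) + (10*(-1) - 5)*(-438)) - 1*223**2 = (-25168 + 8*191844 + 286*(-10 - 5) - 963600 + (-10 - 5)*(-438)) - 1*49729 = (-25168 + 1534752 + 286*(-15) - 963600 - 15*(-438)) - 49729 = (-25168 + 1534752 - 4290 - 963600 + 6570) - 49729 = 548264 - 49729 = 498535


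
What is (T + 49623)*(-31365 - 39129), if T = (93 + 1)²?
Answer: -4121008746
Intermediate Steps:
T = 8836 (T = 94² = 8836)
(T + 49623)*(-31365 - 39129) = (8836 + 49623)*(-31365 - 39129) = 58459*(-70494) = -4121008746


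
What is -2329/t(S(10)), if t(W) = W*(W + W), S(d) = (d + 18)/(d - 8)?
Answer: -2329/392 ≈ -5.9413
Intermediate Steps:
S(d) = (18 + d)/(-8 + d)
t(W) = 2*W² (t(W) = W*(2*W) = 2*W²)
-2329/t(S(10)) = -2329*(-8 + 10)²/(2*(18 + 10)²) = -2329/(2*(28/2)²) = -2329/(2*((½)*28)²) = -2329/(2*14²) = -2329/(2*196) = -2329/392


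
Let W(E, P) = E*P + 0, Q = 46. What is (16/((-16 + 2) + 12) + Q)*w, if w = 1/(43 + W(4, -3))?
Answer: 38/31 ≈ 1.2258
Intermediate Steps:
W(E, P) = E*P
w = 1/31 (w = 1/(43 + 4*(-3)) = 1/(43 - 12) = 1/31 ≈ 0.032258)
(16/((-16 + 2) + 12) + Q)*w = (16/((-16 + 2) + 12) + 46)*(1/31) = (16/(-14 + 12) + 46)*(1/31) = (16/(-2) + 46)*(1/31) = (16*(-½) + 46)*(1/31) = (-8 + 46)*(1/31) = 38*(1/31) = 38/31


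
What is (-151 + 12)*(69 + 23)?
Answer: -12788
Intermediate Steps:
(-151 + 12)*(69 + 23) = -139*92 = -12788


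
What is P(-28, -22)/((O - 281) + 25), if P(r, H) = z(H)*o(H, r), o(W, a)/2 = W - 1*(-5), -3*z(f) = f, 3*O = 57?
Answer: 748/711 ≈ 1.0520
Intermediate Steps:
O = 19 (O = (⅓)*57 = 19)
z(f) = -f/3
o(W, a) = 10 + 2*W (o(W, a) = 2*(W - 1*(-5)) = 2*(W + 5) = 2*(5 + W) = 10 + 2*W)
P(r, H) = -H*(10 + 2*H)/3 (P(r, H) = (-H/3)*(10 + 2*H) = -H*(10 + 2*H)/3)
P(-28, -22)/((O - 281) + 25) = (-⅔*(-22)*(5 - 22))/((19 - 281) + 25) = (-⅔*(-22)*(-17))/(-262 + 25) = -748/3/(-237) = -748/3*(-1/237) = 748/711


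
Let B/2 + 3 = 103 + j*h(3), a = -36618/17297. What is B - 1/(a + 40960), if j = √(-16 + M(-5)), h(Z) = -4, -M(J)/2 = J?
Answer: 141689683103/708448502 - 8*I*√6 ≈ 200.0 - 19.596*I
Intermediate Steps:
a = -36618/17297 (a = -36618*1/17297 = -36618/17297 ≈ -2.1170)
M(J) = -2*J
j = I*√6 (j = √(-16 - 2*(-5)) = √(-16 + 10) = √(-6) = I*√6 ≈ 2.4495*I)
B = 200 - 8*I*√6 (B = -6 + 2*(103 + (I*√6)*(-4)) = -6 + 2*(103 - 4*I*√6) = -6 + (206 - 8*I*√6) = 200 - 8*I*√6 ≈ 200.0 - 19.596*I)
B - 1/(a + 40960) = (200 - 8*I*√6) - 1/(-36618/17297 + 40960) = (200 - 8*I*√6) - 1/708448502/17297 = (200 - 8*I*√6) - 1*17297/708448502 = (200 - 8*I*√6) - 17297/708448502 = 141689683103/708448502 - 8*I*√6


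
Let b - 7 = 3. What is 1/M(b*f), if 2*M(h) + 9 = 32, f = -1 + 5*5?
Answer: 2/23 ≈ 0.086957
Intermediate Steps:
b = 10 (b = 7 + 3 = 10)
f = 24 (f = -1 + 25 = 24)
M(h) = 23/2 (M(h) = -9/2 + (1/2)*32 = -9/2 + 16 = 23/2)
1/M(b*f) = 1/(23/2) = 2/23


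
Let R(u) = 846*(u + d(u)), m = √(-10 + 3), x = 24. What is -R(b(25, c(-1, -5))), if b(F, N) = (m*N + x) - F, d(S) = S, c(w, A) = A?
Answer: 1692 + 8460*I*√7 ≈ 1692.0 + 22383.0*I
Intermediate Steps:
m = I*√7 (m = √(-7) = I*√7 ≈ 2.6458*I)
b(F, N) = 24 - F + I*N*√7 (b(F, N) = ((I*√7)*N + 24) - F = (I*N*√7 + 24) - F = (24 + I*N*√7) - F = 24 - F + I*N*√7)
R(u) = 1692*u (R(u) = 846*(u + u) = 846*(2*u) = 1692*u)
-R(b(25, c(-1, -5))) = -1692*(24 - 1*25 + I*(-5)*√7) = -1692*(24 - 25 - 5*I*√7) = -1692*(-1 - 5*I*√7) = -(-1692 - 8460*I*√7) = 1692 + 8460*I*√7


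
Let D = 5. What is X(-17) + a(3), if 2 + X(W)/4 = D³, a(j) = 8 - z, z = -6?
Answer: 506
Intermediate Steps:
a(j) = 14 (a(j) = 8 - 1*(-6) = 8 + 6 = 14)
X(W) = 492 (X(W) = -8 + 4*5³ = -8 + 4*125 = -8 + 500 = 492)
X(-17) + a(3) = 492 + 14 = 506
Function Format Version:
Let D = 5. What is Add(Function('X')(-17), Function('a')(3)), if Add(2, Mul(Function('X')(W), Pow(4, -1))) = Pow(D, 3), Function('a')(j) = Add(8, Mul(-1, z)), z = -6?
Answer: 506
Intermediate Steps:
Function('a')(j) = 14 (Function('a')(j) = Add(8, Mul(-1, -6)) = Add(8, 6) = 14)
Function('X')(W) = 492 (Function('X')(W) = Add(-8, Mul(4, Pow(5, 3))) = Add(-8, Mul(4, 125)) = Add(-8, 500) = 492)
Add(Function('X')(-17), Function('a')(3)) = Add(492, 14) = 506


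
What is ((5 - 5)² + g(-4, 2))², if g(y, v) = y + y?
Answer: 64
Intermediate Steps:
g(y, v) = 2*y
((5 - 5)² + g(-4, 2))² = ((5 - 5)² + 2*(-4))² = (0² - 8)² = (0 - 8)² = (-8)² = 64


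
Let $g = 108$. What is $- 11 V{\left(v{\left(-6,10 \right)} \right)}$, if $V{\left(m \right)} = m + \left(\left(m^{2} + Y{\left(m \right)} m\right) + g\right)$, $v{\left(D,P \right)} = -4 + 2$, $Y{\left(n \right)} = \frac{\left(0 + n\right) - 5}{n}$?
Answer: $-1133$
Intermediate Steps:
$Y{\left(n \right)} = \frac{-5 + n}{n}$ ($Y{\left(n \right)} = \frac{n - 5}{n} = \frac{-5 + n}{n}$)
$v{\left(D,P \right)} = -2$
$V{\left(m \right)} = 103 + m^{2} + 2 m$ ($V{\left(m \right)} = m + \left(\left(m^{2} + \frac{-5 + m}{m} m\right) + 108\right) = m + \left(\left(m^{2} + \left(-5 + m\right)\right) + 108\right) = m + \left(\left(-5 + m + m^{2}\right) + 108\right) = m + \left(103 + m + m^{2}\right) = 103 + m^{2} + 2 m$)
$- 11 V{\left(v{\left(-6,10 \right)} \right)} = - 11 \left(103 + \left(-2\right)^{2} + 2 \left(-2\right)\right) = - 11 \left(103 + 4 - 4\right) = \left(-11\right) 103 = -1133$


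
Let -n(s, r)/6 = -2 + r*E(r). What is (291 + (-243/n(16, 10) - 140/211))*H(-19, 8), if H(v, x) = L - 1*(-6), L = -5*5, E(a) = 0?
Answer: -4331107/844 ≈ -5131.6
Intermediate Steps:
n(s, r) = 12 (n(s, r) = -6*(-2 + r*0) = -6*(-2 + 0) = -6*(-2) = 12)
L = -25
H(v, x) = -19 (H(v, x) = -25 - 1*(-6) = -25 + 6 = -19)
(291 + (-243/n(16, 10) - 140/211))*H(-19, 8) = (291 + (-243/12 - 140/211))*(-19) = (291 + (-243*1/12 - 140*1/211))*(-19) = (291 + (-81/4 - 140/211))*(-19) = (291 - 17651/844)*(-19) = (227953/844)*(-19) = -4331107/844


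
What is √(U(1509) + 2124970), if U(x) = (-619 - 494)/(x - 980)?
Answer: √1124108017/23 ≈ 1457.7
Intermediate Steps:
U(x) = -1113/(-980 + x)
√(U(1509) + 2124970) = √(-1113/(-980 + 1509) + 2124970) = √(-1113/529 + 2124970) = √(1124108017/529) = √1124108017/23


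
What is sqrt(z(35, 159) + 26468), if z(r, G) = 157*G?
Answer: sqrt(51431) ≈ 226.78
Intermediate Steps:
sqrt(z(35, 159) + 26468) = sqrt(157*159 + 26468) = sqrt(24963 + 26468) = sqrt(51431)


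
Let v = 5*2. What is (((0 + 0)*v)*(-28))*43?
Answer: 0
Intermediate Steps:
v = 10
(((0 + 0)*v)*(-28))*43 = (((0 + 0)*10)*(-28))*43 = ((0*10)*(-28))*43 = (0*(-28))*43 = 0*43 = 0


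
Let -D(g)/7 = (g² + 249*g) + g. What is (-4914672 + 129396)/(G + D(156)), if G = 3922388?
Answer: -1196319/869759 ≈ -1.3755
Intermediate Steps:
D(g) = -1750*g - 7*g² (D(g) = -7*((g² + 249*g) + g) = -7*(g² + 250*g) = -1750*g - 7*g²)
(-4914672 + 129396)/(G + D(156)) = (-4914672 + 129396)/(3922388 - 7*156*(250 + 156)) = -4785276/(3922388 - 7*156*406) = -4785276/(3922388 - 443352) = -4785276/3479036 = -4785276*1/3479036 = -1196319/869759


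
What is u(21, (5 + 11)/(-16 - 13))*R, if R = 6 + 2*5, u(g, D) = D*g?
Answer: -5376/29 ≈ -185.38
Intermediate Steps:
R = 16 (R = 6 + 10 = 16)
u(21, (5 + 11)/(-16 - 13))*R = (((5 + 11)/(-16 - 13))*21)*16 = ((16/(-29))*21)*16 = ((16*(-1/29))*21)*16 = -16/29*21*16 = -336/29*16 = -5376/29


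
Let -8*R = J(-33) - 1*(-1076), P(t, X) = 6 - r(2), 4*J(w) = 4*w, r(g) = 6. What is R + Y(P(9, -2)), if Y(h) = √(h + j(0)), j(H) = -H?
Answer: -1043/8 ≈ -130.38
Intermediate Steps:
J(w) = w (J(w) = (4*w)/4 = w)
P(t, X) = 0 (P(t, X) = 6 - 1*6 = 6 - 6 = 0)
Y(h) = √h (Y(h) = √(h - 1*0) = √(h + 0) = √h)
R = -1043/8 (R = -(-33 - 1*(-1076))/8 = -(-33 + 1076)/8 = -⅛*1043 = -1043/8 ≈ -130.38)
R + Y(P(9, -2)) = -1043/8 + √0 = -1043/8 + 0 = -1043/8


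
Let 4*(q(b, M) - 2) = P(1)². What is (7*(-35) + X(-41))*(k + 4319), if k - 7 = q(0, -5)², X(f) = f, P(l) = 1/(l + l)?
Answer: -158521935/128 ≈ -1.2385e+6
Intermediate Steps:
P(l) = 1/(2*l)
q(b, M) = 33/16 (q(b, M) = 2 + ((½)/1)²/4 = 2 + ((½)*1)²/4 = 2 + (½)²/4 = 2 + (¼)*(¼) = 2 + 1/16 = 33/16)
k = 2881/256 (k = 7 + (33/16)² = 7 + 1089/256 = 2881/256 ≈ 11.254)
(7*(-35) + X(-41))*(k + 4319) = (7*(-35) - 41)*(2881/256 + 4319) = (-245 - 41)*(1108545/256) = -286*1108545/256 = -158521935/128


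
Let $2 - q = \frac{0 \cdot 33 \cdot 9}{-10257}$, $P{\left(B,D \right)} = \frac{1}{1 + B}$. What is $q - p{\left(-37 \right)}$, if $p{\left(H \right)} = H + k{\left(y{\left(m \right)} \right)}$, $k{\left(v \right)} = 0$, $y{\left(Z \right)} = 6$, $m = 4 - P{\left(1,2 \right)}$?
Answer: $39$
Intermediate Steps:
$m = \frac{7}{2}$ ($m = 4 - \frac{1}{1 + 1} = 4 - \frac{1}{2} = \frac{7}{2} \approx 3.5$)
$p{\left(H \right)} = H$ ($p{\left(H \right)} = H + 0 = H$)
$q = 2$ ($q = 2 - \frac{0 \cdot 33 \cdot 9}{-10257} = 2 - 0 \cdot 9 \left(- \frac{1}{10257}\right) = 2 - 0 \left(- \frac{1}{10257}\right) = 2 - 0 = 2 + 0 = 2$)
$q - p{\left(-37 \right)} = 2 - -37 = 2 + 37 = 39$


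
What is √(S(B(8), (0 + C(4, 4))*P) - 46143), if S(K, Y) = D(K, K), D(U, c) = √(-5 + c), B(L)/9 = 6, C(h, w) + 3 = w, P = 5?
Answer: 2*I*√11534 ≈ 214.79*I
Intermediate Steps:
C(h, w) = -3 + w
B(L) = 54 (B(L) = 9*6 = 54)
S(K, Y) = √(-5 + K)
√(S(B(8), (0 + C(4, 4))*P) - 46143) = √(√(-5 + 54) - 46143) = √(√49 - 46143) = √(7 - 46143) = √(-46136) = 2*I*√11534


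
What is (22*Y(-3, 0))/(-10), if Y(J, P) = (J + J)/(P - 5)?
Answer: -66/25 ≈ -2.6400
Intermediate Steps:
Y(J, P) = 2*J/(-5 + P) (Y(J, P) = (2*J)/(-5 + P) = 2*J/(-5 + P))
(22*Y(-3, 0))/(-10) = (22*(2*(-3)/(-5 + 0)))/(-10) = (22*(2*(-3)/(-5)))*(-⅒) = (22*(2*(-3)*(-⅕)))*(-⅒) = (22*(6/5))*(-⅒) = (132/5)*(-⅒) = -66/25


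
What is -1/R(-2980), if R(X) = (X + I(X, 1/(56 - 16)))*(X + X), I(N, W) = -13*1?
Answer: -1/17838280 ≈ -5.6059e-8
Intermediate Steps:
I(N, W) = -13
R(X) = 2*X*(-13 + X) (R(X) = (X - 13)*(X + X) = (-13 + X)*(2*X) = 2*X*(-13 + X))
-1/R(-2980) = -1/(2*(-2980)*(-13 - 2980)) = -1/(2*(-2980)*(-2993)) = -1/17838280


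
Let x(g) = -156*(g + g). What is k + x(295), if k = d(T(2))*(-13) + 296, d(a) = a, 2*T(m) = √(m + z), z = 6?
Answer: -91744 - 13*√2 ≈ -91762.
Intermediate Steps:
T(m) = √(6 + m)/2 (T(m) = √(m + 6)/2 = √(6 + m)/2)
k = 296 - 13*√2 (k = (√(6 + 2)/2)*(-13) + 296 = (√8/2)*(-13) + 296 = ((2*√2)/2)*(-13) + 296 = √2*(-13) + 296 = -13*√2 + 296 = 296 - 13*√2 ≈ 277.62)
x(g) = -312*g
k + x(295) = (296 - 13*√2) - 312*295 = (296 - 13*√2) - 92040 = -91744 - 13*√2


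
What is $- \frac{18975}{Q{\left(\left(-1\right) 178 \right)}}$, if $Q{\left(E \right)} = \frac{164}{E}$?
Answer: $\frac{1688775}{82} \approx 20595.0$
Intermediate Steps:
$- \frac{18975}{Q{\left(\left(-1\right) 178 \right)}} = - \frac{18975}{164 \frac{1}{\left(-1\right) 178}} = - \frac{18975}{164 \frac{1}{-178}} = - \frac{18975}{164 \left(- \frac{1}{178}\right)} = - \frac{18975}{- \frac{82}{89}} = \left(-18975\right) \left(- \frac{89}{82}\right) = \frac{1688775}{82}$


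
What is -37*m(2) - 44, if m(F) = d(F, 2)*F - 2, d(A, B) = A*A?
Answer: -266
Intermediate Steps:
d(A, B) = A²
m(F) = -2 + F³ (m(F) = F²*F - 2 = F³ - 2 = -2 + F³)
-37*m(2) - 44 = -37*(-2 + 2³) - 44 = -37*(-2 + 8) - 44 = -37*6 - 44 = -222 - 44 = -266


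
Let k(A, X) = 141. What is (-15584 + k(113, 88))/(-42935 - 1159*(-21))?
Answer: 15443/18596 ≈ 0.83045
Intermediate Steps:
(-15584 + k(113, 88))/(-42935 - 1159*(-21)) = (-15584 + 141)/(-42935 - 1159*(-21)) = -15443/(-42935 + 24339) = -15443/(-18596) = -15443*(-1/18596) = 15443/18596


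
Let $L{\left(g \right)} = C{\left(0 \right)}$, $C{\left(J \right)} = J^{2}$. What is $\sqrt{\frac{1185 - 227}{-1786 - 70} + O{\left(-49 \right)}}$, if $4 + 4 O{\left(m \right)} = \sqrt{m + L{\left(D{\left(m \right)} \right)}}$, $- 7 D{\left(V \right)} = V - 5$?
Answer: $\frac{\sqrt{-81606 + 94192 i}}{232} \approx 0.63217 + 1.3841 i$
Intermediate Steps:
$D{\left(V \right)} = \frac{5}{7} - \frac{V}{7}$ ($D{\left(V \right)} = - \frac{V - 5}{7} = - \frac{-5 + V}{7} = \frac{5}{7} - \frac{V}{7}$)
$L{\left(g \right)} = 0$ ($L{\left(g \right)} = 0^{2} = 0$)
$O{\left(m \right)} = -1 + \frac{\sqrt{m}}{4}$ ($O{\left(m \right)} = -1 + \frac{\sqrt{m + 0}}{4} = -1 + \frac{\sqrt{m}}{4}$)
$\sqrt{\frac{1185 - 227}{-1786 - 70} + O{\left(-49 \right)}} = \sqrt{\frac{1185 - 227}{-1786 - 70} - \left(1 - \frac{\sqrt{-49}}{4}\right)} = \sqrt{\frac{958}{-1856} - \left(1 - \frac{7 i}{4}\right)} = \sqrt{958 \left(- \frac{1}{1856}\right) - \left(1 - \frac{7 i}{4}\right)} = \sqrt{- \frac{479}{928} - \left(1 - \frac{7 i}{4}\right)} = \sqrt{- \frac{1407}{928} + \frac{7 i}{4}}$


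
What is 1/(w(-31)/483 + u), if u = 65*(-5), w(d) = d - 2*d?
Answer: -483/156944 ≈ -0.0030775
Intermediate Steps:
w(d) = -d
u = -325
1/(w(-31)/483 + u) = 1/(-1*(-31)/483 - 325) = 1/(31*(1/483) - 325) = 1/(31/483 - 325) = 1/(-156944/483) = -483/156944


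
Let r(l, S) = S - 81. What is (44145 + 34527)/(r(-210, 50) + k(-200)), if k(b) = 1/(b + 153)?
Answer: -616264/243 ≈ -2536.1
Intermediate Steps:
k(b) = 1/(153 + b)
r(l, S) = -81 + S
(44145 + 34527)/(r(-210, 50) + k(-200)) = (44145 + 34527)/((-81 + 50) + 1/(153 - 200)) = 78672/(-31 + 1/(-47)) = 78672/(-31 - 1/47) = 78672/(-1458/47) = 78672*(-47/1458) = -616264/243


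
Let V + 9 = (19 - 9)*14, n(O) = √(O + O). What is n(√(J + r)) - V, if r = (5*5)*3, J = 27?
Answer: -131 + 2^(¾)*51^(¼) ≈ -126.51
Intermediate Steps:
r = 75 (r = 25*3 = 75)
n(O) = √2*√O (n(O) = √(2*O) = √2*√O)
V = 131 (V = -9 + (19 - 9)*14 = -9 + 10*14 = -9 + 140 = 131)
n(√(J + r)) - V = √2*√(√(27 + 75)) - 1*131 = √2*√(√102) - 131 = √2*102^(¼) - 131 = 2^(¾)*51^(¼) - 131 = -131 + 2^(¾)*51^(¼)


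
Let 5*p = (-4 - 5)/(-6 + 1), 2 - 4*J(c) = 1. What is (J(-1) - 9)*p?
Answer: -63/20 ≈ -3.1500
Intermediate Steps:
J(c) = ¼ (J(c) = ½ - ¼*1 = ½ - ¼ = ¼)
p = 9/25 (p = ((-4 - 5)/(-6 + 1))/5 = (-9/(-5))/5 = (-9*(-⅕))/5 = (⅕)*(9/5) = 9/25 ≈ 0.36000)
(J(-1) - 9)*p = (¼ - 9)*(9/25) = -35/4*9/25 = -63/20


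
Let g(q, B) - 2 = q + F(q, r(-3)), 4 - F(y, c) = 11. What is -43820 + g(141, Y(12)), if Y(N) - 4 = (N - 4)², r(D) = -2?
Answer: -43684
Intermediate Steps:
F(y, c) = -7 (F(y, c) = 4 - 1*11 = 4 - 11 = -7)
Y(N) = 4 + (-4 + N)² (Y(N) = 4 + (N - 4)² = 4 + (-4 + N)²)
g(q, B) = -5 + q (g(q, B) = 2 + (q - 7) = 2 + (-7 + q) = -5 + q)
-43820 + g(141, Y(12)) = -43820 + (-5 + 141) = -43820 + 136 = -43684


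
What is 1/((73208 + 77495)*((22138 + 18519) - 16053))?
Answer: 1/3707896612 ≈ 2.6969e-10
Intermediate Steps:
1/((73208 + 77495)*((22138 + 18519) - 16053)) = 1/(150703*(40657 - 16053)) = (1/150703)/24604 = (1/150703)*(1/24604) = 1/3707896612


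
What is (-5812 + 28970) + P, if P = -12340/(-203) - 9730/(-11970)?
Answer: 806022011/34713 ≈ 23220.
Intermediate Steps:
P = 2138357/34713 (P = -12340*(-1/203) - 9730*(-1/11970) = 12340/203 + 139/171 = 2138357/34713 ≈ 61.601)
(-5812 + 28970) + P = (-5812 + 28970) + 2138357/34713 = 23158 + 2138357/34713 = 806022011/34713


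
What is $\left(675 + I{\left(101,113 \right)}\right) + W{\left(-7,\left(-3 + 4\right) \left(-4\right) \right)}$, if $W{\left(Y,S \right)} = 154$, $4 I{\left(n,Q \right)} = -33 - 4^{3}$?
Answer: $\frac{3219}{4} \approx 804.75$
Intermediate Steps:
$I{\left(n,Q \right)} = - \frac{97}{4}$ ($I{\left(n,Q \right)} = \frac{-33 - 4^{3}}{4} = \frac{-33 - 64}{4} = \frac{1}{4} \left(-97\right) = - \frac{97}{4}$)
$\left(675 + I{\left(101,113 \right)}\right) + W{\left(-7,\left(-3 + 4\right) \left(-4\right) \right)} = \left(675 - \frac{97}{4}\right) + 154 = \frac{2603}{4} + 154 = \frac{3219}{4}$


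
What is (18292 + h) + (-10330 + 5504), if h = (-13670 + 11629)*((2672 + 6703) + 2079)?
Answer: -23364148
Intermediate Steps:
h = -23377614 (h = -2041*(9375 + 2079) = -2041*11454 = -23377614)
(18292 + h) + (-10330 + 5504) = (18292 - 23377614) + (-10330 + 5504) = -23359322 - 4826 = -23364148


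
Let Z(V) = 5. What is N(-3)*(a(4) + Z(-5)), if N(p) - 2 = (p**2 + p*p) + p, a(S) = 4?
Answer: 153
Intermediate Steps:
N(p) = 2 + p + 2*p**2 (N(p) = 2 + ((p**2 + p*p) + p) = 2 + ((p**2 + p**2) + p) = 2 + (2*p**2 + p) = 2 + (p + 2*p**2) = 2 + p + 2*p**2)
N(-3)*(a(4) + Z(-5)) = (2 - 3 + 2*(-3)**2)*(4 + 5) = (2 - 3 + 2*9)*9 = (2 - 3 + 18)*9 = 17*9 = 153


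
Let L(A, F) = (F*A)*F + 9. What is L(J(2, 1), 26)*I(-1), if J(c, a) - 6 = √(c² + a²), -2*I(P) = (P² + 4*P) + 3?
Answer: 0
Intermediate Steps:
I(P) = -3/2 - 2*P - P²/2 (I(P) = -((P² + 4*P) + 3)/2 = -(3 + P² + 4*P)/2 = -3/2 - 2*P - P²/2)
J(c, a) = 6 + √(a² + c²) (J(c, a) = 6 + √(c² + a²) = 6 + √(a² + c²))
L(A, F) = 9 + A*F² (L(A, F) = (A*F)*F + 9 = A*F² + 9 = 9 + A*F²)
L(J(2, 1), 26)*I(-1) = (9 + (6 + √(1² + 2²))*26²)*(-3/2 - 2*(-1) - ½*(-1)²) = (9 + (6 + √(1 + 4))*676)*(-3/2 + 2 - ½*1) = (9 + (6 + √5)*676)*(-3/2 + 2 - ½) = (9 + (4056 + 676*√5))*0 = (4065 + 676*√5)*0 = 0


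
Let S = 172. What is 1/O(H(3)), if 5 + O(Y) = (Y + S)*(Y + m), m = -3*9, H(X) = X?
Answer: -1/4205 ≈ -0.00023781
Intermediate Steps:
m = -27
O(Y) = -5 + (-27 + Y)*(172 + Y) (O(Y) = -5 + (Y + 172)*(Y - 27) = -5 + (172 + Y)*(-27 + Y) = -5 + (-27 + Y)*(172 + Y))
1/O(H(3)) = 1/(-4649 + 3² + 145*3) = 1/(-4649 + 9 + 435) = 1/(-4205) = -1/4205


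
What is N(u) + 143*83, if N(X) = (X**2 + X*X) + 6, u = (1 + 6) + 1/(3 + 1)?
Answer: 95841/8 ≈ 11980.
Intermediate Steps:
u = 29/4 (u = 7 + 1/4 = 29/4 ≈ 7.2500)
N(X) = 6 + 2*X**2 (N(X) = (X**2 + X**2) + 6 = 2*X**2 + 6 = 6 + 2*X**2)
N(u) + 143*83 = (6 + 2*(29/4)**2) + 143*83 = (6 + 2*(841/16)) + 11869 = (6 + 841/8) + 11869 = 889/8 + 11869 = 95841/8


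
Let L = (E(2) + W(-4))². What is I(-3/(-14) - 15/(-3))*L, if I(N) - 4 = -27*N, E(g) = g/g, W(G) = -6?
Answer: -47875/14 ≈ -3419.6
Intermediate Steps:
E(g) = 1
I(N) = 4 - 27*N
L = 25 (L = (1 - 6)² = (-5)² = 25)
I(-3/(-14) - 15/(-3))*L = (4 - 27*(-3/(-14) - 15/(-3)))*25 = (4 - 27*(-3*(-1/14) - 15*(-⅓)))*25 = (4 - 27*(3/14 + 5))*25 = (4 - 27*73/14)*25 = (4 - 1971/14)*25 = -1915/14*25 = -47875/14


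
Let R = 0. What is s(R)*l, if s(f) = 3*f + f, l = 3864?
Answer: 0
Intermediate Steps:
s(f) = 4*f
s(R)*l = (4*0)*3864 = 0*3864 = 0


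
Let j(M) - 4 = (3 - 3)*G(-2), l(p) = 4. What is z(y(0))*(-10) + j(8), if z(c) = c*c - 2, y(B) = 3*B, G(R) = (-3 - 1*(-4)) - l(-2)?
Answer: 24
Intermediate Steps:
G(R) = -3 (G(R) = (-3 - 1*(-4)) - 1*4 = (-3 + 4) - 4 = 1 - 4 = -3)
z(c) = -2 + c**2 (z(c) = c**2 - 2 = -2 + c**2)
j(M) = 4 (j(M) = 4 + (3 - 3)*(-3) = 4 + 0*(-3) = 4 + 0 = 4)
z(y(0))*(-10) + j(8) = (-2 + (3*0)**2)*(-10) + 4 = (-2 + 0**2)*(-10) + 4 = (-2 + 0)*(-10) + 4 = -2*(-10) + 4 = 20 + 4 = 24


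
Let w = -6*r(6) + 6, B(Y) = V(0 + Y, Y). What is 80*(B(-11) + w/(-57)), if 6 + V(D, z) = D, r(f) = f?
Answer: -25040/19 ≈ -1317.9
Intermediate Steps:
V(D, z) = -6 + D
B(Y) = -6 + Y (B(Y) = -6 + (0 + Y) = -6 + Y)
w = -30 (w = -6*6 + 6 = -36 + 6 = -30)
80*(B(-11) + w/(-57)) = 80*((-6 - 11) - 30/(-57)) = 80*(-17 - 30*(-1/57)) = 80*(-17 + 10/19) = 80*(-313/19) = -25040/19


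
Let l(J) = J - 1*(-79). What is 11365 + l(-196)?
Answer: 11248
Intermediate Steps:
l(J) = 79 + J (l(J) = J + 79 = 79 + J)
11365 + l(-196) = 11365 + (79 - 196) = 11365 - 117 = 11248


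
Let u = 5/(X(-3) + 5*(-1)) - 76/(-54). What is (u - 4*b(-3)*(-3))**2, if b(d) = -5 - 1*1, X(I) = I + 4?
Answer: 60202081/11664 ≈ 5161.4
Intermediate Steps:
X(I) = 4 + I
b(d) = -6 (b(d) = -5 - 1 = -6)
u = 17/108 (u = 5/((4 - 3) + 5*(-1)) - 76/(-54) = 5/(1 - 5) - 76*(-1/54) = 5/(-4) + 38/27 = 5*(-1/4) + 38/27 = -5/4 + 38/27 = 17/108 ≈ 0.15741)
(u - 4*b(-3)*(-3))**2 = (17/108 - 4*(-6)*(-3))**2 = (17/108 + 24*(-3))**2 = (17/108 - 72)**2 = (-7759/108)**2 = 60202081/11664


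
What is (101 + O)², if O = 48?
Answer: 22201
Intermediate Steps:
(101 + O)² = (101 + 48)² = 149² = 22201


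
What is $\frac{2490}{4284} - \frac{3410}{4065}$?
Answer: $- \frac{16617}{64498} \approx -0.25764$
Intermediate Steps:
$\frac{2490}{4284} - \frac{3410}{4065} = 2490 \cdot \frac{1}{4284} - \frac{682}{813} = \frac{415}{714} - \frac{682}{813} = - \frac{16617}{64498}$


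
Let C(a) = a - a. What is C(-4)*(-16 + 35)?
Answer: 0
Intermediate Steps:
C(a) = 0
C(-4)*(-16 + 35) = 0*(-16 + 35) = 0*19 = 0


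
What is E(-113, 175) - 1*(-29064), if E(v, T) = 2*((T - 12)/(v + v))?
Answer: 3284069/113 ≈ 29063.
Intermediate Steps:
E(v, T) = (-12 + T)/v (E(v, T) = 2*((-12 + T)/((2*v))) = 2*((-12 + T)*(1/(2*v))) = 2*((-12 + T)/(2*v)) = (-12 + T)/v)
E(-113, 175) - 1*(-29064) = (-12 + 175)/(-113) - 1*(-29064) = -1/113*163 + 29064 = -163/113 + 29064 = 3284069/113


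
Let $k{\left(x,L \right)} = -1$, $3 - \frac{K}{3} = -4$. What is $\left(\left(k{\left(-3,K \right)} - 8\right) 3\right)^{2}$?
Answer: $729$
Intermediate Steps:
$K = 21$ ($K = 9 - -12 = 9 + 12 = 21$)
$\left(\left(k{\left(-3,K \right)} - 8\right) 3\right)^{2} = \left(\left(-1 - 8\right) 3\right)^{2} = \left(\left(-9\right) 3\right)^{2} = \left(-27\right)^{2} = 729$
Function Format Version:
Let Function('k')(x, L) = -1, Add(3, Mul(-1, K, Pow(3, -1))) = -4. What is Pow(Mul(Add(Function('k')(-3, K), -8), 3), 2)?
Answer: 729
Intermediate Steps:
K = 21 (K = Add(9, Mul(-3, -4)) = Add(9, 12) = 21)
Pow(Mul(Add(Function('k')(-3, K), -8), 3), 2) = Pow(Mul(Add(-1, -8), 3), 2) = Pow(Mul(-9, 3), 2) = Pow(-27, 2) = 729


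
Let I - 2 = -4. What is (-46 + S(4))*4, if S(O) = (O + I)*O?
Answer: -152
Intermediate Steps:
I = -2 (I = 2 - 4 = -2)
S(O) = O*(-2 + O) (S(O) = (O - 2)*O = (-2 + O)*O = O*(-2 + O))
(-46 + S(4))*4 = (-46 + 4*(-2 + 4))*4 = (-46 + 4*2)*4 = (-46 + 8)*4 = -38*4 = -152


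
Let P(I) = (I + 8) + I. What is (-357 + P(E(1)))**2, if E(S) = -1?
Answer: 123201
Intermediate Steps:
P(I) = 8 + 2*I (P(I) = (8 + I) + I = 8 + 2*I)
(-357 + P(E(1)))**2 = (-357 + (8 + 2*(-1)))**2 = (-357 + (8 - 2))**2 = (-357 + 6)**2 = (-351)**2 = 123201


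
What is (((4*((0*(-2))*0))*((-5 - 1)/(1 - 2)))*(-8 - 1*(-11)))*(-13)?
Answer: 0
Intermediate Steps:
(((4*((0*(-2))*0))*((-5 - 1)/(1 - 2)))*(-8 - 1*(-11)))*(-13) = (((4*(0*0))*(-6/(-1)))*(-8 + 11))*(-13) = (((4*0)*(-6*(-1)))*3)*(-13) = ((0*6)*3)*(-13) = (0*3)*(-13) = 0*(-13) = 0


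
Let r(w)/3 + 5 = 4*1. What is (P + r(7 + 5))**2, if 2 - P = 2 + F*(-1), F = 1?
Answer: 4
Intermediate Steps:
P = 1 (P = 2 - (2 + 1*(-1)) = 2 - (2 - 1) = 2 - 1*1 = 2 - 1 = 1)
r(w) = -3 (r(w) = -15 + 3*(4*1) = -15 + 3*4 = -15 + 12 = -3)
(P + r(7 + 5))**2 = (1 - 3)**2 = (-2)**2 = 4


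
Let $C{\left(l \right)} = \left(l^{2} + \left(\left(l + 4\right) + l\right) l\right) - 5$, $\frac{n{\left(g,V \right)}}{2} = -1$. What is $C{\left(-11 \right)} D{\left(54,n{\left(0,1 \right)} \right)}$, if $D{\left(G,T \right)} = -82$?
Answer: $-25748$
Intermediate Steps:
$n{\left(g,V \right)} = -2$ ($n{\left(g,V \right)} = 2 \left(-1\right) = -2$)
$C{\left(l \right)} = -5 + l^{2} + l \left(4 + 2 l\right)$ ($C{\left(l \right)} = \left(l^{2} + \left(\left(4 + l\right) + l\right) l\right) - 5 = \left(l^{2} + \left(4 + 2 l\right) l\right) - 5 = \left(l^{2} + l \left(4 + 2 l\right)\right) - 5 = -5 + l^{2} + l \left(4 + 2 l\right)$)
$C{\left(-11 \right)} D{\left(54,n{\left(0,1 \right)} \right)} = \left(-5 + 3 \left(-11\right)^{2} + 4 \left(-11\right)\right) \left(-82\right) = \left(-5 + 3 \cdot 121 - 44\right) \left(-82\right) = \left(-5 + 363 - 44\right) \left(-82\right) = 314 \left(-82\right) = -25748$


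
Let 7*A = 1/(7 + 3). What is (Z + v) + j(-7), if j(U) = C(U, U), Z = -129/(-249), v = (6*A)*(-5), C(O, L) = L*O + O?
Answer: 24454/581 ≈ 42.089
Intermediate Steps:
C(O, L) = O + L*O
A = 1/70 (A = 1/(7*(7 + 3)) = (⅐)/10 = (⅐)*(⅒) = 1/70 ≈ 0.014286)
v = -3/7 (v = (6*(1/70))*(-5) = (3/35)*(-5) = -3/7 ≈ -0.42857)
Z = 43/83 (Z = -129*(-1/249) = 43/83 ≈ 0.51807)
j(U) = U*(1 + U)
(Z + v) + j(-7) = (43/83 - 3/7) - 7*(1 - 7) = 52/581 - 7*(-6) = 52/581 + 42 = 24454/581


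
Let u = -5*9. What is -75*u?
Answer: 3375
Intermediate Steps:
u = -45
-75*u = -75*(-45) = 3375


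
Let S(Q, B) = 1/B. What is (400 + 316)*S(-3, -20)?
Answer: -179/5 ≈ -35.800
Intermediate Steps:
(400 + 316)*S(-3, -20) = (400 + 316)/(-20) = 716*(-1/20) = -179/5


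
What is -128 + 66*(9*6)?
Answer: 3436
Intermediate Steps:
-128 + 66*(9*6) = -128 + 66*54 = -128 + 3564 = 3436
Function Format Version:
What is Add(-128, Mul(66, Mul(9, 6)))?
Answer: 3436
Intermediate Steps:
Add(-128, Mul(66, Mul(9, 6))) = Add(-128, Mul(66, 54)) = Add(-128, 3564) = 3436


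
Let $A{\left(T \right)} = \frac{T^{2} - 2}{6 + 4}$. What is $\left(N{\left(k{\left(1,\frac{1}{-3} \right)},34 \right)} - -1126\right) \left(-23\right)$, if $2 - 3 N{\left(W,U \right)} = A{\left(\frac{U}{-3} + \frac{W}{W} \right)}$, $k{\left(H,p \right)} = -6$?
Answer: $- \frac{6974911}{270} \approx -25833.0$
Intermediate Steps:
$A{\left(T \right)} = - \frac{1}{5} + \frac{T^{2}}{10}$ ($A{\left(T \right)} = \frac{-2 + T^{2}}{10} = \left(-2 + T^{2}\right) \frac{1}{10} = - \frac{1}{5} + \frac{T^{2}}{10}$)
$N{\left(W,U \right)} = \frac{11}{15} - \frac{\left(1 - \frac{U}{3}\right)^{2}}{30}$ ($N{\left(W,U \right)} = \frac{2}{3} - \frac{- \frac{1}{5} + \frac{\left(\frac{U}{-3} + \frac{W}{W}\right)^{2}}{10}}{3} = \frac{2}{3} - \frac{- \frac{1}{5} + \frac{\left(U \left(- \frac{1}{3}\right) + 1\right)^{2}}{10}}{3} = \frac{2}{3} - \frac{- \frac{1}{5} + \frac{\left(- \frac{U}{3} + 1\right)^{2}}{10}}{3} = \frac{2}{3} - \frac{- \frac{1}{5} + \frac{\left(1 - \frac{U}{3}\right)^{2}}{10}}{3} = \frac{2}{3} - \left(- \frac{1}{15} + \frac{\left(1 - \frac{U}{3}\right)^{2}}{30}\right) = \frac{11}{15} - \frac{\left(1 - \frac{U}{3}\right)^{2}}{30}$)
$\left(N{\left(k{\left(1,\frac{1}{-3} \right)},34 \right)} - -1126\right) \left(-23\right) = \left(\left(\frac{11}{15} - \frac{\left(-3 + 34\right)^{2}}{270}\right) - -1126\right) \left(-23\right) = \left(\left(\frac{11}{15} - \frac{31^{2}}{270}\right) + 1126\right) \left(-23\right) = \left(\left(\frac{11}{15} - \frac{961}{270}\right) + 1126\right) \left(-23\right) = \left(- \frac{763}{270} + 1126\right) \left(-23\right) = \frac{303257}{270} \left(-23\right) = - \frac{6974911}{270}$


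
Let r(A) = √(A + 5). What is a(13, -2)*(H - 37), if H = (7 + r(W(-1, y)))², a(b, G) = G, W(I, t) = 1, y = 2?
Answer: -36 - 28*√6 ≈ -104.59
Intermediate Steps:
r(A) = √(5 + A)
H = (7 + √6)² (H = (7 + √(5 + 1))² = (7 + √6)² ≈ 89.293)
a(13, -2)*(H - 37) = -2*((7 + √6)² - 37) = -2*(-37 + (7 + √6)²) = 74 - 2*(7 + √6)²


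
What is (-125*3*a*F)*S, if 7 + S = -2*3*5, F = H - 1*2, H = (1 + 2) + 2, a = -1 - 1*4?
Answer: -208125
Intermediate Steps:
a = -5 (a = -1 - 4 = -5)
H = 5 (H = 3 + 2 = 5)
F = 3 (F = 5 - 1*2 = 5 - 2 = 3)
S = -37 (S = -7 - 2*3*5 = -7 - 6*5 = -7 - 30 = -37)
(-125*3*a*F)*S = -125*3*(-5)*3*(-37) = -(-1875)*3*(-37) = -125*(-45)*(-37) = 5625*(-37) = -208125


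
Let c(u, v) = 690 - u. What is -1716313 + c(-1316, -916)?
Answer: -1714307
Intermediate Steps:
-1716313 + c(-1316, -916) = -1716313 + (690 - 1*(-1316)) = -1716313 + (690 + 1316) = -1716313 + 2006 = -1714307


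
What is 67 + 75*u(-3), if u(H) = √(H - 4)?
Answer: 67 + 75*I*√7 ≈ 67.0 + 198.43*I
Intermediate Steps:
u(H) = √(-4 + H)
67 + 75*u(-3) = 67 + 75*√(-4 - 3) = 67 + 75*√(-7) = 67 + 75*(I*√7) = 67 + 75*I*√7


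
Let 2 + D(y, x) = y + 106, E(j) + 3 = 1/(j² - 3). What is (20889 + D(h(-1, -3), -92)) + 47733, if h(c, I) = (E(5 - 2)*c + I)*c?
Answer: 412357/6 ≈ 68726.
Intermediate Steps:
E(j) = -3 + 1/(-3 + j²) (E(j) = -3 + 1/(j² - 3) = -3 + 1/(-3 + j²))
h(c, I) = c*(I - 17*c/6) (h(c, I) = (((10 - 3*(5 - 2)²)/(-3 + (5 - 2)²))*c + I)*c = (((10 - 3*3²)/(-3 + 3²))*c + I)*c = (((10 - 3*9)/(-3 + 9))*c + I)*c = (((10 - 27)/6)*c + I)*c = (((⅙)*(-17))*c + I)*c = (-17*c/6 + I)*c = (I - 17*c/6)*c = c*(I - 17*c/6))
D(y, x) = 104 + y (D(y, x) = -2 + (y + 106) = -2 + (106 + y) = 104 + y)
(20889 + D(h(-1, -3), -92)) + 47733 = (20889 + (104 + (⅙)*(-1)*(-17*(-1) + 6*(-3)))) + 47733 = (20889 + (104 + (⅙)*(-1)*(17 - 18))) + 47733 = (20889 + (104 + (⅙)*(-1)*(-1))) + 47733 = (20889 + (104 + ⅙)) + 47733 = (20889 + 625/6) + 47733 = 125959/6 + 47733 = 412357/6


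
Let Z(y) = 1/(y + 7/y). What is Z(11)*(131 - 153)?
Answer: -121/64 ≈ -1.8906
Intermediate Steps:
Z(11)*(131 - 153) = (11/(7 + 11²))*(131 - 153) = (11/(7 + 121))*(-22) = (11/128)*(-22) = -121/64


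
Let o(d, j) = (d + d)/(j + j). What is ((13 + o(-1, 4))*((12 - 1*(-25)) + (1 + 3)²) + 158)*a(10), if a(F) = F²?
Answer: 83375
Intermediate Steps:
o(d, j) = d/j (o(d, j) = (2*d)/((2*j)) = (2*d)*(1/(2*j)) = d/j)
((13 + o(-1, 4))*((12 - 1*(-25)) + (1 + 3)²) + 158)*a(10) = ((13 - 1/4)*((12 - 1*(-25)) + (1 + 3)²) + 158)*10² = ((13 - 1*¼)*((12 + 25) + 4²) + 158)*100 = ((13 - ¼)*(37 + 16) + 158)*100 = ((51/4)*53 + 158)*100 = (2703/4 + 158)*100 = (3335/4)*100 = 83375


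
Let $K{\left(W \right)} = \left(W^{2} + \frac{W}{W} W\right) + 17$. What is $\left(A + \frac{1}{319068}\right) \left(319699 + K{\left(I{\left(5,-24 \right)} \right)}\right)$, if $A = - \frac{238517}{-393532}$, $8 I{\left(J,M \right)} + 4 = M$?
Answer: $\frac{12166091960980939}{62781734088} \approx 1.9378 \cdot 10^{5}$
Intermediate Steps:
$I{\left(J,M \right)} = - \frac{1}{2} + \frac{M}{8}$
$K{\left(W \right)} = 17 + W + W^{2}$ ($K{\left(W \right)} = \left(W^{2} + 1 W\right) + 17 = \left(W^{2} + W\right) + 17 = \left(W + W^{2}\right) + 17 = 17 + W + W^{2}$)
$A = \frac{238517}{393532}$ ($A = \left(-238517\right) \left(- \frac{1}{393532}\right) = \frac{238517}{393532} \approx 0.60609$)
$\left(A + \frac{1}{319068}\right) \left(319699 + K{\left(I{\left(5,-24 \right)} \right)}\right) = \left(\frac{238517}{393532} + \frac{1}{319068}\right) \left(319699 + \left(17 + \left(- \frac{1}{2} + \frac{1}{8} \left(-24\right)\right) + \left(- \frac{1}{2} + \frac{1}{8} \left(-24\right)\right)^{2}\right)\right) = \left(\frac{238517}{393532} + \frac{1}{319068}\right) \left(319699 + \left(17 - \frac{7}{2} + \left(- \frac{1}{2} - 3\right)^{2}\right)\right) = \frac{9512941961 \left(319699 + \left(17 - \frac{7}{2} + \left(- \frac{7}{2}\right)^{2}\right)\right)}{15695433522} = \frac{9512941961 \left(319699 + \left(17 - \frac{7}{2} + \frac{49}{4}\right)\right)}{15695433522} = \frac{9512941961 \left(319699 + \frac{103}{4}\right)}{15695433522} = \frac{9512941961}{15695433522} \cdot \frac{1278899}{4} = \frac{12166091960980939}{62781734088}$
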